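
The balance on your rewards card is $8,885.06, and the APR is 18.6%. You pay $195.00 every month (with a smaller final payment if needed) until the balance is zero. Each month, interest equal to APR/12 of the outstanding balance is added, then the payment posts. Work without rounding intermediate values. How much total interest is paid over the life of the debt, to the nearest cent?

$6,645.97

Monthly rate r = 18.6%/12 = 1.55% = 0.0155.
Payoff takes n = ⌈−ln(1 − rB₀/P)/ln(1+r)⌉ = ⌈79.645⌉ = 80 payments; the last is $126.03.
Total paid = 79·$195.00 + $126.03 = $15,531.03.
Total interest = total paid − principal = $15,531.03 − $8,885.06 = $6,645.97.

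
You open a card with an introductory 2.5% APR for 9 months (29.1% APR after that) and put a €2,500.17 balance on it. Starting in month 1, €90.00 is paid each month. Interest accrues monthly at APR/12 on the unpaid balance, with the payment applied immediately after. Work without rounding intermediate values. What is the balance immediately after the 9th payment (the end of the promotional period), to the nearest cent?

€1,730.66

Promo months 1–9 at r₀ = 2.5%/12 = 0.00208333; months 10+ at r₁ = 29.1%/12 = 0.02425.
After month 9: iterate B ← B·(1+r₀) − €90.00 for 9 months → €1,730.66.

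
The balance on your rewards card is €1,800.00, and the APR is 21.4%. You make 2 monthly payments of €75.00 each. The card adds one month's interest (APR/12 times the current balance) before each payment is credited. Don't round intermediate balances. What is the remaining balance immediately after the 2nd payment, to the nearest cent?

€1,713.43

Monthly rate r = 21.4%/12 = 1.78333% = 0.0178333.
Each month: B ← B·(1+r) − €75.00.
Month 1: interest €32.10; balance after payment €1,757.10.
Month 2: interest €31.33; balance after payment €1,713.43.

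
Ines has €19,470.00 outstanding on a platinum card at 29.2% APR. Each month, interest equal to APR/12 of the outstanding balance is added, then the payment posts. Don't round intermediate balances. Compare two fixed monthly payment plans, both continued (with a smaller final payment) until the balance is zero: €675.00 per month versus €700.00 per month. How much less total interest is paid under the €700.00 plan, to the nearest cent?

Monthly rate r = 29.2%/12 = 2.43333% = 0.0243333.
At €675.00/mo: n = ⌈−ln(1 − rB₀/P)/ln(1+r)⌉ = 51 payments (last €231.05); total interest = total paid − €19,470.00 = €14,511.05.
At €700.00/mo: 47 payments (last €687.18); total interest €13,417.18.
Interest saved = €14,511.05 − €13,417.18 = €1,093.87.

€1,093.87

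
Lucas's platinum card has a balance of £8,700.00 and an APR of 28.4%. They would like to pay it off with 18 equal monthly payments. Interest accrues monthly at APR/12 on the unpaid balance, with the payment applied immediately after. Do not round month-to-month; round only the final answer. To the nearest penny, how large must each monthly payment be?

Monthly rate r = 28.4%/12 = 2.36667% = 0.0236667.
Level-payment amortization: P = B₀·r / (1 − (1+r)^(−n)) = 8700.00·0.0236667 / (1 − 1.02367^(−18)).
Denominator 1 − (1+r)^(−18) = 0.343634283.
P = 205.9 / 0.343634283 ≈ 599.18.

£599.18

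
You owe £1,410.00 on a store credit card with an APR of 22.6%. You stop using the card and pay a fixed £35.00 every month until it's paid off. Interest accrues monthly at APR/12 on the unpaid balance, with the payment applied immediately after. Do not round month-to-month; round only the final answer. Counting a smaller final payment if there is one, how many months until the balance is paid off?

77 payments

Monthly rate r = 22.6%/12 = 1.88333% = 0.0188333.
Recurrence: B ← B·(1+r) − £35.00.
Month 1: interest £26.55; balance after payment £1,401.56.
Month 2: interest £26.40; balance after payment £1,392.95.
Closed form: n = −ln(1 − rB₀/P)/ln(1+r) = −ln(0.24129)/ln(1.01883) ≈ 76.201, so the balance reaches zero during payment 77.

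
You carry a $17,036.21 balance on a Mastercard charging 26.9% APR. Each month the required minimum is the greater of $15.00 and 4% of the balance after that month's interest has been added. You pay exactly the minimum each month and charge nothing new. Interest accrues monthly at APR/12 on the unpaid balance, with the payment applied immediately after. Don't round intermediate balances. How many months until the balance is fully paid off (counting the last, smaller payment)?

242 months

Monthly rate r = 26.9%/12 = 2.24167% = 0.0224167.
While 4% of the post-interest balance exceeds $15.00, each month B ← (B·(1+r))·(1 − 0.04), i.e. B shrinks by the factor (1+r)·0.96 = 0.98152.
This holds for months 1–206. Entering month 207 the balance is $365.26; 4% of the post-interest balance is now below $15.00, so the flat $15.00 minimum applies from here.
From month 207 a fixed $15.00 at rate r clears $365.26 in 36 more payments. Total: 206 + 36 = 242 months.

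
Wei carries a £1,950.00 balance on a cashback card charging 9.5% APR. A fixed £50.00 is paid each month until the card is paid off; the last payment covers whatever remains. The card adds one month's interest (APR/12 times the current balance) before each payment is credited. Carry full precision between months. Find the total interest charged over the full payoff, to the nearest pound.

Monthly rate r = 9.5%/12 = 0.791667% = 0.00791667.
Payoff takes n = ⌈−ln(1 − rB₀/P)/ln(1+r)⌉ = ⌈46.827⌉ = 47 payments; the last is £41.38.
Total paid = 46·£50.00 + £41.38 = £2,341.38.
Total interest = total paid − principal = £2,341.38 − £1,950.00 = £391.38.

£391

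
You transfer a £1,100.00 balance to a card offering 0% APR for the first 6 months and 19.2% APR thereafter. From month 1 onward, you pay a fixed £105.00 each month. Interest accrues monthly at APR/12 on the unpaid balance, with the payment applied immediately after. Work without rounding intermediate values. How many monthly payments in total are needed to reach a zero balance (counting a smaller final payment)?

Promo months 1–6 at r₀ = 0%/12 = 0; months 7+ at r₁ = 19.2%/12 = 0.016.
After month 6 (no interest yet): B = £1,100.00 − 6·£105.00 = £470.00.
Then at r₁ with £105.00/mo: n₂ = −ln(1 − r₁·B/P)/ln(1+r₁) ≈ 4.68 → 5 more payments.

11 months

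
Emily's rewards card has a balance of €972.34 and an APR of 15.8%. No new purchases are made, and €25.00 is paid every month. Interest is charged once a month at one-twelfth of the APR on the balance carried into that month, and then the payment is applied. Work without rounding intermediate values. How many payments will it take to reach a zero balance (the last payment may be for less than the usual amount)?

Monthly rate r = 15.8%/12 = 1.31667% = 0.0131667.
Recurrence: B ← B·(1+r) − €25.00.
Month 1: interest €12.80; balance after payment €960.14.
Month 2: interest €12.64; balance after payment €947.78.
Closed form: n = −ln(1 − rB₀/P)/ln(1+r) = −ln(0.4879)/ln(1.01317) ≈ 54.863, so the balance reaches zero during payment 55.

55 months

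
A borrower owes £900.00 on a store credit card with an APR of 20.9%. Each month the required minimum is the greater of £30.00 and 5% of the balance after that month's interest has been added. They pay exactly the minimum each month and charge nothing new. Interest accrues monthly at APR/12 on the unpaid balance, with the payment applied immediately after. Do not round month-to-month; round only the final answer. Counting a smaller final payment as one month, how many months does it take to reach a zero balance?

Monthly rate r = 20.9%/12 = 1.74167% = 0.0174167.
While 5% of the post-interest balance exceeds £30.00, each month B ← (B·(1+r))·(1 − 0.05), i.e. B shrinks by the factor (1+r)·0.95 = 0.96655.
This holds for months 1–13. Entering month 14 the balance is £578.27; 5% of the post-interest balance is now below £30.00, so the flat £30.00 minimum applies from here.
From month 14 a fixed £30.00 at rate r clears £578.27 in 24 more payments. Total: 13 + 24 = 37 months.

37 months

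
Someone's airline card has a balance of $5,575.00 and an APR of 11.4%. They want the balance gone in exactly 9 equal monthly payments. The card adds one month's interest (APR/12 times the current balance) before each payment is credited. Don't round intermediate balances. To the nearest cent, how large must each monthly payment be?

$649.24

Monthly rate r = 11.4%/12 = 0.95% = 0.0095.
Level-payment amortization: P = B₀·r / (1 − (1+r)^(−n)) = 5575.00·0.0095 / (1 − 1.0095^(−9)).
Denominator 1 − (1+r)^(−9) = 0.0815762825.
P = 52.9625 / 0.0815762825 ≈ 649.24.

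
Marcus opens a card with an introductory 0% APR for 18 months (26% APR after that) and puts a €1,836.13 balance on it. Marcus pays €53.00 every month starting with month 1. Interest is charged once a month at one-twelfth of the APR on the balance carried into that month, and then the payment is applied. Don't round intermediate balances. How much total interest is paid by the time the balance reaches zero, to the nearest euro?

€224

Promo months 1–18 at r₀ = 0%/12 = 0; months 19+ at r₁ = 26%/12 = 0.0216667.
After month 18 (no interest yet): B = €1,836.13 − 18·€53.00 = €882.13.
Then at r₁ with €53.00/mo: n₂ = −ln(1 − r₁·B/P)/ln(1+r₁) ≈ 20.87 → 21 more payments.
Total paid = 38·€53.00 + €45.93 = €2,059.93; interest = €2,059.93 − €1,836.13 = €223.80.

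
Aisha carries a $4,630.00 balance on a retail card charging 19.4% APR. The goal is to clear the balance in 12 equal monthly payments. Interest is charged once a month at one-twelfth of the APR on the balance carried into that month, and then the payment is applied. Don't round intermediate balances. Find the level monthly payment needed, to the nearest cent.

$427.57

Monthly rate r = 19.4%/12 = 1.61667% = 0.0161667.
Level-payment amortization: P = B₀·r / (1 − (1+r)^(−n)) = 4630.00·0.0161667 / (1 − 1.01617^(−12)).
Denominator 1 − (1+r)^(−12) = 0.175063225.
P = 74.8517 / 0.175063225 ≈ 427.57.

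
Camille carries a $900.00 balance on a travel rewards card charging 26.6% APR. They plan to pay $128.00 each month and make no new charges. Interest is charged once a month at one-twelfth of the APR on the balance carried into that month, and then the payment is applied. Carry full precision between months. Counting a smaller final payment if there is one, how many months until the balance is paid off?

8 months

Monthly rate r = 26.6%/12 = 2.21667% = 0.0221667.
Recurrence: B ← B·(1+r) − $128.00.
Month 1: interest $19.95; balance after payment $791.95.
Month 2: interest $17.55; balance after payment $681.50.
Closed form: n = −ln(1 − rB₀/P)/ln(1+r) = −ln(0.84414)/ln(1.02217) ≈ 7.728, so the balance reaches zero during payment 8.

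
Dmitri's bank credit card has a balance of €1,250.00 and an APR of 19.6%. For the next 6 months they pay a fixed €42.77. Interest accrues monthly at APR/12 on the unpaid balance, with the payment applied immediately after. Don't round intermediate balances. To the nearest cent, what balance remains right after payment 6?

Monthly rate r = 19.6%/12 = 1.63333% = 0.0163333.
Each month: B ← B·(1+r) − €42.77.
Month 1: interest €20.42; balance after payment €1,227.65.
Month 2: interest €20.05; balance after payment €1,204.93.
Month 3: interest €19.68; balance after payment €1,181.84.
Month 4: interest €19.30; balance after payment €1,158.37.
Month 5: interest €18.92; balance after payment €1,134.52.
Month 6: interest €18.53; balance after payment €1,110.28.

€1,110.28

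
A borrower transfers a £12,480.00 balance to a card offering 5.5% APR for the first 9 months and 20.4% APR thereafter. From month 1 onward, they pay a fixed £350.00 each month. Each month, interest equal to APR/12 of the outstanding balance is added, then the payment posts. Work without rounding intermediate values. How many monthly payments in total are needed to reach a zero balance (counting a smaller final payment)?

Promo months 1–9 at r₀ = 5.5%/12 = 0.00458333; months 10+ at r₁ = 20.4%/12 = 0.017.
After month 9: iterate B ← B·(1+r₀) − £350.00 for 9 months → £9,795.97.
Then at r₁ with £350.00/mo: n₂ = −ln(1 − r₁·B/P)/ln(1+r₁) ≈ 38.32 → 39 more payments.

48 payments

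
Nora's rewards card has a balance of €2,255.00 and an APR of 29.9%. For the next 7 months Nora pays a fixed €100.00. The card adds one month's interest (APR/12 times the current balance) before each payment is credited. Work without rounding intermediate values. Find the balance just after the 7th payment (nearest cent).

Monthly rate r = 29.9%/12 = 2.49167% = 0.0249167.
Each month: B ← B·(1+r) − €100.00.
Month 1: interest €56.19; balance after payment €2,211.19.
Month 2: interest €55.10; balance after payment €2,166.28.
Month 3: interest €53.98; balance after payment €2,120.26.
Month 4: interest €52.83; balance after payment €2,073.09.
Month 5: interest €51.65; balance after payment €2,024.74.
Month 6: interest €50.45; balance after payment €1,975.19.
Month 7: interest €49.22; balance after payment €1,924.41.

€1,924.41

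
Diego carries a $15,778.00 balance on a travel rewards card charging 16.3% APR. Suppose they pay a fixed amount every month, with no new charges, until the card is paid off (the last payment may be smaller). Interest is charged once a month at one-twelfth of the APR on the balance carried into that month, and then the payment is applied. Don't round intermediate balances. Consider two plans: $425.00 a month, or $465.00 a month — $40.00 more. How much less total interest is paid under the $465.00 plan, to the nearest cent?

$810.22

Monthly rate r = 16.3%/12 = 1.35833% = 0.0135833.
At $425.00/mo: n = ⌈−ln(1 − rB₀/P)/ln(1+r)⌉ = 53 payments (last $5.05); total interest = total paid − $15,778.00 = $6,327.05.
At $465.00/mo: 46 payments (last $369.83); total interest $5,516.83.
Interest saved = $6,327.05 − $5,516.83 = $810.22.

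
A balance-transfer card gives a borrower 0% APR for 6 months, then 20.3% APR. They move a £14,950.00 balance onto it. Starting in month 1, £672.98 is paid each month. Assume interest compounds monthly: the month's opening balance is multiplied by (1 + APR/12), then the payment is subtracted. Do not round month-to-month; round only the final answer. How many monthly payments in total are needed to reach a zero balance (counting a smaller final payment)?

26 months

Promo months 1–6 at r₀ = 0%/12 = 0; months 7+ at r₁ = 20.3%/12 = 0.0169167.
After month 6 (no interest yet): B = £14,950.00 − 6·£672.98 = £10,912.12.
Then at r₁ with £672.98/mo: n₂ = −ln(1 − r₁·B/P)/ln(1+r₁) ≈ 19.11 → 20 more payments.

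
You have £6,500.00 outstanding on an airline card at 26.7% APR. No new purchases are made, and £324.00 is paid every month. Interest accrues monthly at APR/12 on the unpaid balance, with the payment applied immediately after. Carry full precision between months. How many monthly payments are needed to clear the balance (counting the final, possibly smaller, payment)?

27 months

Monthly rate r = 26.7%/12 = 2.225% = 0.02225.
Recurrence: B ← B·(1+r) − £324.00.
Month 1: interest £144.62; balance after payment £6,320.62.
Month 2: interest £140.63; balance after payment £6,137.26.
Closed form: n = −ln(1 − rB₀/P)/ln(1+r) = −ln(0.55363)/ln(1.02225) ≈ 26.868, so the balance reaches zero during payment 27.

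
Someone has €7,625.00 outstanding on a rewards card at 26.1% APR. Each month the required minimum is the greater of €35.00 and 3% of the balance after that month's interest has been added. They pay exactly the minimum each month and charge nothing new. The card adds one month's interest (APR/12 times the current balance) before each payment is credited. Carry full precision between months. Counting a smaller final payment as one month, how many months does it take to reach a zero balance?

Monthly rate r = 26.1%/12 = 2.175% = 0.02175.
While 3% of the post-interest balance exceeds €35.00, each month B ← (B·(1+r))·(1 − 0.03), i.e. B shrinks by the factor (1+r)·0.97 = 0.9911.
This holds for months 1–213. Entering month 214 the balance is €1,135.09; 3% of the post-interest balance is now below €35.00, so the flat €35.00 minimum applies from here.
From month 214 a fixed €35.00 at rate r clears €1,135.09 in 57 more payments. Total: 213 + 57 = 270 months.

270 months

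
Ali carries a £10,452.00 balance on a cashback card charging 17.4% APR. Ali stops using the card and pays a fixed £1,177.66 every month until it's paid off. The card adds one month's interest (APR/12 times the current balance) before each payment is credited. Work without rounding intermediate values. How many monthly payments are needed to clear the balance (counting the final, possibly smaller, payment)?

Monthly rate r = 17.4%/12 = 1.45% = 0.0145.
Recurrence: B ← B·(1+r) − £1,177.66.
Month 1: interest £151.55; balance after payment £9,425.89.
Month 2: interest £136.68; balance after payment £8,384.91.
Closed form: n = −ln(1 − rB₀/P)/ln(1+r) = −ln(0.87131)/ln(1.0145) ≈ 9.569, so the balance reaches zero during payment 10.

10 payments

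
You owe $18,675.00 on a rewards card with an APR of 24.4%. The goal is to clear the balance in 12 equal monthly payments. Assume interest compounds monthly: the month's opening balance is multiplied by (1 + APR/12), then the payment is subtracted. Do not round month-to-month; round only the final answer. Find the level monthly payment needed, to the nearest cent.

Monthly rate r = 24.4%/12 = 2.03333% = 0.0203333.
Level-payment amortization: P = B₀·r / (1 − (1+r)^(−n)) = 18675.00·0.0203333 / (1 − 1.02033^(−12)).
Denominator 1 − (1+r)^(−12) = 0.214592396.
P = 379.725 / 0.214592396 ≈ 1769.52.

$1,769.52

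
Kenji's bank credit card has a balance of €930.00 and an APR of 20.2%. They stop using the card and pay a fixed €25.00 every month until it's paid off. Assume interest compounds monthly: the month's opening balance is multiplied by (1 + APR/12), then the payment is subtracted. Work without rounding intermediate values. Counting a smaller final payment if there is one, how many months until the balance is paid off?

59 payments

Monthly rate r = 20.2%/12 = 1.68333% = 0.0168333.
Recurrence: B ← B·(1+r) − €25.00.
Month 1: interest €15.65; balance after payment €920.65.
Month 2: interest €15.50; balance after payment €911.15.
Closed form: n = −ln(1 − rB₀/P)/ln(1+r) = −ln(0.3738)/ln(1.01683) ≈ 58.948, so the balance reaches zero during payment 59.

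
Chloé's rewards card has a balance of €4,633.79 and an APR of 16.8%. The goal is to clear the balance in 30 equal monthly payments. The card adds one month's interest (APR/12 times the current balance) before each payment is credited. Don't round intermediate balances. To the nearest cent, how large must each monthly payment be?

€190.22

Monthly rate r = 16.8%/12 = 1.4% = 0.014.
Level-payment amortization: P = B₀·r / (1 − (1+r)^(−n)) = 4633.79·0.014 / (1 − 1.014^(−30)).
Denominator 1 − (1+r)^(−30) = 0.341036515.
P = 64.8731 / 0.341036515 ≈ 190.22.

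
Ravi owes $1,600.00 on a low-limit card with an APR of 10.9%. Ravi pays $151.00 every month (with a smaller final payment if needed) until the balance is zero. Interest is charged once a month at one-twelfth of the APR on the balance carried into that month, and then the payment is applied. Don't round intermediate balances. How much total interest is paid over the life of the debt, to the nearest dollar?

Monthly rate r = 10.9%/12 = 0.908333% = 0.00908333.
Payoff takes n = ⌈−ln(1 − rB₀/P)/ln(1+r)⌉ = ⌈11.192⌉ = 12 payments; the last is $29.06.
Total paid = 11·$151.00 + $29.06 = $1,690.06.
Total interest = total paid − principal = $1,690.06 − $1,600.00 = $90.06.

$90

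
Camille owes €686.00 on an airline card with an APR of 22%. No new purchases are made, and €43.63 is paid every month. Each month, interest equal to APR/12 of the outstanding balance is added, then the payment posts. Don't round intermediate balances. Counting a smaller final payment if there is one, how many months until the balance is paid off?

19 months

Monthly rate r = 22%/12 = 1.83333% = 0.0183333.
Recurrence: B ← B·(1+r) − €43.63.
Month 1: interest €12.58; balance after payment €654.95.
Month 2: interest €12.01; balance after payment €623.32.
Closed form: n = −ln(1 − rB₀/P)/ln(1+r) = −ln(0.71174)/ln(1.01833) ≈ 18.717, so the balance reaches zero during payment 19.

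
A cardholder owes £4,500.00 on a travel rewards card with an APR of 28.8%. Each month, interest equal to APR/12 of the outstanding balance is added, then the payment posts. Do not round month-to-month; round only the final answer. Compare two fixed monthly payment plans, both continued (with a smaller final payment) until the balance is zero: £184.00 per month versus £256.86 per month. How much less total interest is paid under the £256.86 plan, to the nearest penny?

£952.08

Monthly rate r = 28.8%/12 = 2.4% = 0.024.
At £184.00/mo: n = ⌈−ln(1 − rB₀/P)/ln(1+r)⌉ = 38 payments (last £52.35); total interest = total paid − £4,500.00 = £2,360.35.
At £256.86/mo: 24 payments (last £0.49); total interest £1,408.27.
Interest saved = £2,360.35 − £1,408.27 = £952.08.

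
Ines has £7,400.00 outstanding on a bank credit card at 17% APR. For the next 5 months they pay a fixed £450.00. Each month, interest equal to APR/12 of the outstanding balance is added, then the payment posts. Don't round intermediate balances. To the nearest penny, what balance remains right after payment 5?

Monthly rate r = 17%/12 = 1.41667% = 0.0141667.
Each month: B ← B·(1+r) − £450.00.
Month 1: interest £104.83; balance after payment £7,054.83.
Month 2: interest £99.94; balance after payment £6,704.78.
Month 3: interest £94.98; balance after payment £6,349.76.
Month 4: interest £89.95; balance after payment £5,989.72.
Month 5: interest £84.85; balance after payment £5,624.57.

£5,624.57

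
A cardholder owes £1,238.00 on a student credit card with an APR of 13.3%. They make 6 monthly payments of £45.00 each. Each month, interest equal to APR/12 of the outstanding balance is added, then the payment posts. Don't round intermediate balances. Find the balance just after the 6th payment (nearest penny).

Monthly rate r = 13.3%/12 = 1.10833% = 0.0110833.
Each month: B ← B·(1+r) − £45.00.
Month 1: interest £13.72; balance after payment £1,206.72.
Month 2: interest £13.37; balance after payment £1,175.10.
Month 3: interest £13.02; balance after payment £1,143.12.
Month 4: interest £12.67; balance after payment £1,110.79.
Month 5: interest £12.31; balance after payment £1,078.10.
Month 6: interest £11.95; balance after payment £1,045.05.

£1,045.05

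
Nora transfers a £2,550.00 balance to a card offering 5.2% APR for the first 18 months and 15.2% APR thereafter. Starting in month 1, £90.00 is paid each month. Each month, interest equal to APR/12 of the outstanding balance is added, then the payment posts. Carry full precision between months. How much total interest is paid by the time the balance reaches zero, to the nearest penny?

Promo months 1–18 at r₀ = 5.2%/12 = 0.00433333; months 19+ at r₁ = 15.2%/12 = 0.0126667.
After month 18: iterate B ← B·(1+r₀) − £90.00 for 18 months → £1,075.33.
Then at r₁ with £90.00/mo: n₂ = −ln(1 − r₁·B/P)/ln(1+r₁) ≈ 13.04 → 14 more payments.
Total paid = 31·£90.00 + £3.36 = £2,793.36; interest = £2,793.36 − £2,550.00 = £243.36.

£243.36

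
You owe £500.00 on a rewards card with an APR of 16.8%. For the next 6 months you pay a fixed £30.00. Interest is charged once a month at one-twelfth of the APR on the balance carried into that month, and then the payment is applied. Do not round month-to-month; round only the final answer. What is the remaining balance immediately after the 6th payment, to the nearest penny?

Monthly rate r = 16.8%/12 = 1.4% = 0.014.
Each month: B ← B·(1+r) − £30.00.
Month 1: interest £7.00; balance after payment £477.00.
Month 2: interest £6.68; balance after payment £453.68.
Month 3: interest £6.35; balance after payment £430.03.
Month 4: interest £6.02; balance after payment £406.05.
Month 5: interest £5.68; balance after payment £381.73.
Month 6: interest £5.34; balance after payment £357.08.

£357.08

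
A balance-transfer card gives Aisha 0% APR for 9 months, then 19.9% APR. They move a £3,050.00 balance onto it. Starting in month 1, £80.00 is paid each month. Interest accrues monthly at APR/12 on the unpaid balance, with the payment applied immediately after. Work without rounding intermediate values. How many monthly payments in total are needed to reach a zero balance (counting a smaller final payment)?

50 months

Promo months 1–9 at r₀ = 0%/12 = 0; months 10+ at r₁ = 19.9%/12 = 0.0165833.
After month 9 (no interest yet): B = £3,050.00 − 9·£80.00 = £2,330.00.
Then at r₁ with £80.00/mo: n₂ = −ln(1 − r₁·B/P)/ln(1+r₁) ≈ 40.11 → 41 more payments.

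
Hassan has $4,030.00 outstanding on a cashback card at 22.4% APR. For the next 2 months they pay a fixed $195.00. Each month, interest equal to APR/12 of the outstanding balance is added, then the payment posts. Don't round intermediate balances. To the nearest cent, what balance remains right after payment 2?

$3,788.22

Monthly rate r = 22.4%/12 = 1.86667% = 0.0186667.
Each month: B ← B·(1+r) − $195.00.
Month 1: interest $75.23; balance after payment $3,910.23.
Month 2: interest $72.99; balance after payment $3,788.22.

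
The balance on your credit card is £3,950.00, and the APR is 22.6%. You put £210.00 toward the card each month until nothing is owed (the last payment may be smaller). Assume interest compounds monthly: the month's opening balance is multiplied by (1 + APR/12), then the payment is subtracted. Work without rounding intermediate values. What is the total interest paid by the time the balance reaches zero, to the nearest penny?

Monthly rate r = 22.6%/12 = 1.88333% = 0.0188333.
Payoff takes n = ⌈−ln(1 − rB₀/P)/ln(1+r)⌉ = ⌈23.439⌉ = 24 payments; the last is £92.76.
Total paid = 23·£210.00 + £92.76 = £4,922.76.
Total interest = total paid − principal = £4,922.76 − £3,950.00 = £972.76.

£972.76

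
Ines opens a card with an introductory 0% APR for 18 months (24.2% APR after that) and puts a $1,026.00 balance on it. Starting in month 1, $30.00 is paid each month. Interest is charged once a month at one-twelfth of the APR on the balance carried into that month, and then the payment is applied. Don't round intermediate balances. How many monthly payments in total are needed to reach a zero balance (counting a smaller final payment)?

38 payments

Promo months 1–18 at r₀ = 0%/12 = 0; months 19+ at r₁ = 24.2%/12 = 0.0201667.
After month 18 (no interest yet): B = $1,026.00 − 18·$30.00 = $486.00.
Then at r₁ with $30.00/mo: n₂ = −ln(1 − r₁·B/P)/ln(1+r₁) ≈ 19.81 → 20 more payments.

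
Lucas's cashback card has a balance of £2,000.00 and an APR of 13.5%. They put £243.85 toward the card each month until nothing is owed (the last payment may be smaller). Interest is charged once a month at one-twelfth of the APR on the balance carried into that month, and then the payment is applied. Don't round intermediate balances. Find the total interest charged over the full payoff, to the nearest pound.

£110

Monthly rate r = 13.5%/12 = 1.125% = 0.01125.
Payoff takes n = ⌈−ln(1 − rB₀/P)/ln(1+r)⌉ = ⌈8.653⌉ = 9 payments; the last is £159.66.
Total paid = 8·£243.85 + £159.66 = £2,110.46.
Total interest = total paid − principal = £2,110.46 − £2,000.00 = £110.46.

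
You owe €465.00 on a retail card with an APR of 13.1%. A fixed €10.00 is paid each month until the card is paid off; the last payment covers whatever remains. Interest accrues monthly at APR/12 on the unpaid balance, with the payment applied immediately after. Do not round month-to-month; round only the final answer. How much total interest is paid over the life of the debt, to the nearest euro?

Monthly rate r = 13.1%/12 = 1.09167% = 0.0109167.
Payoff takes n = ⌈−ln(1 − rB₀/P)/ln(1+r)⌉ = ⌈65.256⌉ = 66 payments; the last is €2.57.
Total paid = 65·€10.00 + €2.57 = €652.57.
Total interest = total paid − principal = €652.57 − €465.00 = €187.57.

€188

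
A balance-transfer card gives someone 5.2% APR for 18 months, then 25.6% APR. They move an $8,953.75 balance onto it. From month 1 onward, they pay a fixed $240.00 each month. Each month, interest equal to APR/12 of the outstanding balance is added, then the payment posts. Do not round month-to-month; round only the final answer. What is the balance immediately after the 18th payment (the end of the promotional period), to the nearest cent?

Promo months 1–18 at r₀ = 5.2%/12 = 0.00433333; months 19+ at r₁ = 25.6%/12 = 0.0213333.
After month 18: iterate B ← B·(1+r₀) − $240.00 for 18 months → $5,195.61.

$5,195.61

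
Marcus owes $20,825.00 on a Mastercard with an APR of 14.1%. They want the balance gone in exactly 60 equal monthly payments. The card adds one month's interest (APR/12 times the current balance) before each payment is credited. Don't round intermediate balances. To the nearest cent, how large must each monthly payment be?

$485.64

Monthly rate r = 14.1%/12 = 1.175% = 0.01175.
Level-payment amortization: P = B₀·r / (1 − (1+r)^(−n)) = 20825.00·0.01175 / (1 − 1.01175^(−60)).
Denominator 1 − (1+r)^(−60) = 0.503856603.
P = 244.694 / 0.503856603 ≈ 485.64.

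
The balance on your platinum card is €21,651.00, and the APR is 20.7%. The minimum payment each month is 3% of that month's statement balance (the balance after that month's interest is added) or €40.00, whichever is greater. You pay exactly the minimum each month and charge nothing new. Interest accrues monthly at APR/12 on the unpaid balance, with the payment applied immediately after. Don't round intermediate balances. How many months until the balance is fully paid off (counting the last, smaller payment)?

Monthly rate r = 20.7%/12 = 1.725% = 0.01725.
While 3% of the post-interest balance exceeds €40.00, each month B ← (B·(1+r))·(1 − 0.03), i.e. B shrinks by the factor (1+r)·0.97 = 0.98673.
This holds for months 1–210. Entering month 211 the balance is €1,310.26; 3% of the post-interest balance is now below €40.00, so the flat €40.00 minimum applies from here.
From month 211 a fixed €40.00 at rate r clears €1,310.26 in 49 more payments. Total: 210 + 49 = 259 months.

259 months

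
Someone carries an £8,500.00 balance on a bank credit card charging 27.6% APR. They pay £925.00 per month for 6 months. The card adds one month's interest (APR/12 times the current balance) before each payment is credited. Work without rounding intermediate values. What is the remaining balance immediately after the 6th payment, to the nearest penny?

Monthly rate r = 27.6%/12 = 2.3% = 0.023.
Each month: B ← B·(1+r) − £925.00.
Month 1: interest £195.50; balance after payment £7,770.50.
Month 2: interest £178.72; balance after payment £7,024.22.
Month 3: interest £161.56; balance after payment £6,260.78.
Month 4: interest £144.00; balance after payment £5,479.78.
Month 5: interest £126.03; balance after payment £4,680.81.
Month 6: interest £107.66; balance after payment £3,863.47.

£3,863.47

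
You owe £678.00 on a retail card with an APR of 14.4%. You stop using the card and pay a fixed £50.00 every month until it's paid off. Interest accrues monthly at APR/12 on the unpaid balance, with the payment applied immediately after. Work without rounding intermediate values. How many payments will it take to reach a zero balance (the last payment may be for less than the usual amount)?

15 months

Monthly rate r = 14.4%/12 = 1.2% = 0.012.
Recurrence: B ← B·(1+r) − £50.00.
Month 1: interest £8.14; balance after payment £636.14.
Month 2: interest £7.63; balance after payment £593.77.
Closed form: n = −ln(1 − rB₀/P)/ln(1+r) = −ln(0.83728)/ln(1.012) ≈ 14.888, so the balance reaches zero during payment 15.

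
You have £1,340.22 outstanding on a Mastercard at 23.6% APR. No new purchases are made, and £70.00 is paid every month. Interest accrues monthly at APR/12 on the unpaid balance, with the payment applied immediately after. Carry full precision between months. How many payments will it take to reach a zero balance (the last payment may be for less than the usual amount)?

25 payments

Monthly rate r = 23.6%/12 = 1.96667% = 0.0196667.
Recurrence: B ← B·(1+r) − £70.00.
Month 1: interest £26.36; balance after payment £1,296.58.
Month 2: interest £25.50; balance after payment £1,252.08.
Closed form: n = −ln(1 − rB₀/P)/ln(1+r) = −ln(0.62346)/ln(1.01967) ≈ 24.259, so the balance reaches zero during payment 25.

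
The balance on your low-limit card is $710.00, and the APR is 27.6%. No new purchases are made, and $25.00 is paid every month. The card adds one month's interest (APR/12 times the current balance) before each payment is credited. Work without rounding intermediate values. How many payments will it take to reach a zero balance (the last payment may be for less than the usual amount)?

Monthly rate r = 27.6%/12 = 2.3% = 0.023.
Recurrence: B ← B·(1+r) − $25.00.
Month 1: interest $16.33; balance after payment $701.33.
Month 2: interest $16.13; balance after payment $692.46.
Closed form: n = −ln(1 − rB₀/P)/ln(1+r) = −ln(0.3468)/ln(1.023) ≈ 46.571, so the balance reaches zero during payment 47.

47 months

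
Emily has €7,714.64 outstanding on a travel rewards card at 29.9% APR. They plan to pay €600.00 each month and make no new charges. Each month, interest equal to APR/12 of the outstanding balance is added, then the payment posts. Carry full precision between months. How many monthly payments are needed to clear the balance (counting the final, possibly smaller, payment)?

16 months

Monthly rate r = 29.9%/12 = 2.49167% = 0.0249167.
Recurrence: B ← B·(1+r) − €600.00.
Month 1: interest €192.22; balance after payment €7,306.86.
Month 2: interest €182.06; balance after payment €6,888.93.
Closed form: n = −ln(1 − rB₀/P)/ln(1+r) = −ln(0.67963)/ln(1.02492) ≈ 15.692, so the balance reaches zero during payment 16.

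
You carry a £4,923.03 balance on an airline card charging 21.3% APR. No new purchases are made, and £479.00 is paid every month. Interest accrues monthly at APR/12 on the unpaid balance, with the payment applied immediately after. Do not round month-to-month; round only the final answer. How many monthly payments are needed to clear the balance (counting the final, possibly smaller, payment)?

Monthly rate r = 21.3%/12 = 1.775% = 0.01775.
Recurrence: B ← B·(1+r) − £479.00.
Month 1: interest £87.38; balance after payment £4,531.41.
Month 2: interest £80.43; balance after payment £4,132.85.
Closed form: n = −ln(1 − rB₀/P)/ln(1+r) = −ln(0.81757)/ln(1.01775) ≈ 11.448, so the balance reaches zero during payment 12.

12 months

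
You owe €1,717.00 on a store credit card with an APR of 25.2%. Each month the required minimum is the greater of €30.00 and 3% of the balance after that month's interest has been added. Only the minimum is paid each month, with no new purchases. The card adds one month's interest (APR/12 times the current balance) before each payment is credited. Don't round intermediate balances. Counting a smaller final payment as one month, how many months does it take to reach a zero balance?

Monthly rate r = 25.2%/12 = 2.1% = 0.021.
While 3% of the post-interest balance exceeds €30.00, each month B ← (B·(1+r))·(1 − 0.03), i.e. B shrinks by the factor (1+r)·0.97 = 0.99037.
This holds for months 1–59. Entering month 60 the balance is €970.11; 3% of the post-interest balance is now below €30.00, so the flat €30.00 minimum applies from here.
From month 60 a fixed €30.00 at rate r clears €970.11 in 55 more payments. Total: 59 + 55 = 114 months.

114 months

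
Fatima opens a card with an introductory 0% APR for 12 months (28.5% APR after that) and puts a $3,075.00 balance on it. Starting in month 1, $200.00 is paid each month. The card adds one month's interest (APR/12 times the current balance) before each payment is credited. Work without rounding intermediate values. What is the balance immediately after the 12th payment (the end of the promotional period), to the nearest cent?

Promo months 1–12 at r₀ = 0%/12 = 0; months 13+ at r₁ = 28.5%/12 = 0.02375.
After month 12 (no interest yet): B = $3,075.00 − 12·$200.00 = $675.00.

$675.00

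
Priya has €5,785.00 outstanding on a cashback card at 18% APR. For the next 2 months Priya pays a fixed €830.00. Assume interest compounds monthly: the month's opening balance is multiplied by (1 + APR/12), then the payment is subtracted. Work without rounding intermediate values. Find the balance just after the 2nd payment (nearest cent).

€4,287.40

Monthly rate r = 18%/12 = 1.5% = 0.015.
Each month: B ← B·(1+r) − €830.00.
Month 1: interest €86.77; balance after payment €5,041.77.
Month 2: interest €75.63; balance after payment €4,287.40.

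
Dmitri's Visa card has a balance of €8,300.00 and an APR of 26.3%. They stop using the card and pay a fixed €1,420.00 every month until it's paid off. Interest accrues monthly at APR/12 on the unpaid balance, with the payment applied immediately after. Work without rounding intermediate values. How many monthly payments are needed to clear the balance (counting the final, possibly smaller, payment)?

7 months

Monthly rate r = 26.3%/12 = 2.19167% = 0.0219167.
Recurrence: B ← B·(1+r) − €1,420.00.
Month 1: interest €181.91; balance after payment €7,061.91.
Month 2: interest €154.77; balance after payment €5,796.68.
Closed form: n = −ln(1 − rB₀/P)/ln(1+r) = −ln(0.8719)/ln(1.02192) ≈ 6.323, so the balance reaches zero during payment 7.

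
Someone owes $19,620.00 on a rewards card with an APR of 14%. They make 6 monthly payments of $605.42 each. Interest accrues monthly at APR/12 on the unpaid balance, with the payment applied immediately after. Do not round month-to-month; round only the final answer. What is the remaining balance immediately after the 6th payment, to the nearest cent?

$17,293.96

Monthly rate r = 14%/12 = 1.16667% = 0.0116667.
Each month: B ← B·(1+r) − $605.42.
Month 1: interest $228.90; balance after payment $19,243.48.
Month 2: interest $224.51; balance after payment $18,862.57.
Month 3: interest $220.06; balance after payment $18,477.21.
Month 4: interest $215.57; balance after payment $18,087.36.
Month 5: interest $211.02; balance after payment $17,692.96.
Month 6: interest $206.42; balance after payment $17,293.96.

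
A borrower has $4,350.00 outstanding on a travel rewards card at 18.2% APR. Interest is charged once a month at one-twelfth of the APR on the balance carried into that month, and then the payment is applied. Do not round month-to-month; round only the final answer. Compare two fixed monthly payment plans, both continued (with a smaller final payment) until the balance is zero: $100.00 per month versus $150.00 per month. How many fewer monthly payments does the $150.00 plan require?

33 fewer payments

Monthly rate r = 18.2%/12 = 1.51667% = 0.0151667.
At $100.00/mo: n = ⌈−ln(1 − rB₀/P)/ln(1+r)⌉ = 72 payments (last $62.13); total interest = total paid − $4,350.00 = $2,812.13.
At $150.00/mo: 39 payments (last $75.16); total interest $1,425.16.
Payments saved = 72 − 39 = 33.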